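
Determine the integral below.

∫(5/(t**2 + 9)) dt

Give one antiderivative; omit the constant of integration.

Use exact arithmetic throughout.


Answer: 5*atan(t/3)/3.


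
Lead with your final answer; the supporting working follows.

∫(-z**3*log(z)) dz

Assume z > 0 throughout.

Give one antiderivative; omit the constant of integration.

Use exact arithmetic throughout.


The answer is -z**4*log(z)/4 + z**4/16.
Step 1. Integrate ∫(-z**3*log(z)) dz by parts with u = log(z), dv = (-z**3) dz, so v = -z**4/4 [assuming z > 0]: now -z**4*log(z)/4 + ∫(z**3/4) dz.
Step 2. Evaluate the standard form: now -z**4*log(z)/4 + z**4/16.
Answer: -z**4*log(z)/4 + z**4/16.


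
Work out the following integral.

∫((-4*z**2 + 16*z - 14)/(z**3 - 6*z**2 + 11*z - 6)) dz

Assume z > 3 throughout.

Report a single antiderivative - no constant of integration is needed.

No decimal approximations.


Answer: -log(z - 3) - 2*log(z - 2) - log(z - 1).


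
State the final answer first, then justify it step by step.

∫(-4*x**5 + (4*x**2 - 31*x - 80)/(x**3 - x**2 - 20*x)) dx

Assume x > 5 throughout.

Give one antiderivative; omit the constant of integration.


The answer is -2*x**6/3 + 4*log(x) - 3*log(x - 5) + 3*log(x + 4).
Step 1. Rewrite: now ∫(-4*x**5) dx + ∫((4*x**2 - 31*x - 80)/(x**3 - x**2 - 20*x)) dx.
Step 2. Decompose ∫((4*x**2 - 31*x - 80)/(x**3 - x**2 - 20*x)) dx by partial fractions, (4*x**2 - 31*x - 80)/(x**3 - x**2 - 20*x) = 3/(x + 4) - 3/(x - 5) + 4/x: now ∫(4/x) dx + ∫(-4*x**5) dx + ∫(-3/(x - 5)) dx + ∫(3/(x + 4)) dx.
Step 3. Evaluate the standard form [assuming x > 5]: now -3*log(x - 5) + ∫(4/x) dx + ∫(-4*x**5) dx + ∫(3/(x + 4)) dx.
Step 4. Evaluate the standard form [assuming x > 0]: now 4*log(x) - 3*log(x - 5) + ∫(-4*x**5) dx + ∫(3/(x + 4)) dx.
Step 5. Evaluate the standard form [assuming x > -4]: now 4*log(x) - 3*log(x - 5) + 3*log(x + 4) + ∫(-4*x**5) dx.
Step 6. Evaluate the standard form: now -2*x**6/3 + 4*log(x) - 3*log(x - 5) + 3*log(x + 4).
Answer: -2*x**6/3 + 4*log(x) - 3*log(x - 5) + 3*log(x + 4).


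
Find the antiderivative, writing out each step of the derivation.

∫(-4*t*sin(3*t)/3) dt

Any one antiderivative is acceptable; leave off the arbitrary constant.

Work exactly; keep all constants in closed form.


Step 1. Integrate ∫(-4*t*sin(3*t)/3) dt by parts with u = t, dv = (-4*sin(3*t)/3) dt, so v = 4*cos(3*t)/9: now 4*t*cos(3*t)/9 + ∫(-4*cos(3*t)/9) dt.
Step 2. Evaluate the standard form: now 4*t*cos(3*t)/9 - 4*sin(3*t)/27.
Answer: 4*t*cos(3*t)/9 - 4*sin(3*t)/27.


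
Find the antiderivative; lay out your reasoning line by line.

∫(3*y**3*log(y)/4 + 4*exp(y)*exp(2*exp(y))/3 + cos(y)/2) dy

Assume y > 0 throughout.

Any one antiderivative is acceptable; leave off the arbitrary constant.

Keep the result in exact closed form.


Step 1. Rewrite: now ∫(3*y**3*log(y)/4) dy + ∫(4*exp(y)*exp(2*exp(y))/3) dy + ∫(cos(y)/2) dy.
Step 2. Substitute u = exp(y), turning ∫(4*exp(y)*exp(2*exp(y))/3) dy into ∫(4*exp(2*u)/3) du: now ∫(3*y**3*log(y)/4) dy + ∫(4*exp(2*u)/3) du + ∫(cos(y)/2) dy.
Step 3. Evaluate the standard form: now 2*exp(2*u)/3 + ∫(3*y**3*log(y)/4) dy + ∫(cos(y)/2) dy.
Step 4. Substitute back u = exp(y): now 2*exp(2*exp(y))/3 + ∫(3*y**3*log(y)/4) dy + ∫(cos(y)/2) dy.
Step 5. Evaluate the standard form: now 2*exp(2*exp(y))/3 + sin(y)/2 + ∫(3*y**3*log(y)/4) dy.
Step 6. Integrate ∫(3*y**3*log(y)/4) dy by parts with u = log(y), dv = (3*y**3/4) dy, so v = 3*y**4/16 [assuming y > 0]: now 3*y**4*log(y)/16 + 2*exp(2*exp(y))/3 + sin(y)/2 + ∫(-3*y**3/16) dy.
Step 7. Evaluate the standard form: now 3*y**4*log(y)/16 - 3*y**4/64 + 2*exp(2*exp(y))/3 + sin(y)/2.
Answer: 3*y**4*log(y)/16 - 3*y**4/64 + 2*exp(2*exp(y))/3 + sin(y)/2.


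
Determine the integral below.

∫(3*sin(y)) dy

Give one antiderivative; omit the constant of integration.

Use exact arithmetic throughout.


Answer: -3*cos(y).


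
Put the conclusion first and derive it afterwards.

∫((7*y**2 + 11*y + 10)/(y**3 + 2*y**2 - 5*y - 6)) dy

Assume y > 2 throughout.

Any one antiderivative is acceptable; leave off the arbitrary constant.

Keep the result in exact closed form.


The answer is 4*log(y - 2) - log(y + 1) + 4*log(y + 3).
Step 1. Decompose ∫((7*y**2 + 11*y + 10)/(y**3 + 2*y**2 - 5*y - 6)) dy by partial fractions, (7*y**2 + 11*y + 10)/(y**3 + 2*y**2 - 5*y - 6) = 4/(y + 3) - 1/(y + 1) + 4/(y - 2): now ∫(4/(y - 2)) dy + ∫(-1/(y + 1)) dy + ∫(4/(y + 3)) dy.
Step 2. Evaluate the standard form [assuming y > -1]: now -log(y + 1) + ∫(4/(y - 2)) dy + ∫(4/(y + 3)) dy.
Step 3. Evaluate the standard form [assuming y > 2]: now 4*log(y - 2) - log(y + 1) + ∫(4/(y + 3)) dy.
Step 4. Evaluate the standard form [assuming y > -3]: now 4*log(y - 2) - log(y + 1) + 4*log(y + 3).
Answer: 4*log(y - 2) - log(y + 1) + 4*log(y + 3).


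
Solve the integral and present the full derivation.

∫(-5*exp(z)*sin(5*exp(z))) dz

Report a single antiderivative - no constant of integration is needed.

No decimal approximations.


Step 1. Substitute u = exp(z), turning ∫(-5*exp(z)*sin(5*exp(z))) dz into ∫(-5*sin(5*u)) du: now ∫(-5*sin(5*u)) du.
Step 2. Evaluate the standard form: now cos(5*u).
Step 3. Substitute back u = exp(z): now cos(5*exp(z)).
Answer: cos(5*exp(z)).


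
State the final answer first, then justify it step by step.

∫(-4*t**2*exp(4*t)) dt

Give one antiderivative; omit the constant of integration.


The answer is -t**2*exp(4*t) + t*exp(4*t)/2 - exp(4*t)/8.
Step 1. Integrate ∫(-4*t**2*exp(4*t)) dt by parts with u = t**2, dv = (-4*exp(4*t)) dt, so v = -exp(4*t): now -t**2*exp(4*t) + ∫(2*t*exp(4*t)) dt.
Step 2. Integrate ∫(2*t*exp(4*t)) dt by parts with u = t, dv = (2*exp(4*t)) dt, so v = exp(4*t)/2: now -t**2*exp(4*t) + t*exp(4*t)/2 + ∫(-exp(4*t)/2) dt.
Step 3. Evaluate the standard form: now -t**2*exp(4*t) + t*exp(4*t)/2 - exp(4*t)/8.
Answer: -t**2*exp(4*t) + t*exp(4*t)/2 - exp(4*t)/8.


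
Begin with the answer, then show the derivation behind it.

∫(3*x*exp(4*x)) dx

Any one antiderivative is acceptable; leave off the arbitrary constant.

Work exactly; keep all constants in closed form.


The answer is 3*x*exp(4*x)/4 - 3*exp(4*x)/16.
Step 1. Integrate ∫(3*x*exp(4*x)) dx by parts with u = x, dv = (3*exp(4*x)) dx, so v = 3*exp(4*x)/4: now 3*x*exp(4*x)/4 + ∫(-3*exp(4*x)/4) dx.
Step 2. Evaluate the standard form: now 3*x*exp(4*x)/4 - 3*exp(4*x)/16.
Answer: 3*x*exp(4*x)/4 - 3*exp(4*x)/16.


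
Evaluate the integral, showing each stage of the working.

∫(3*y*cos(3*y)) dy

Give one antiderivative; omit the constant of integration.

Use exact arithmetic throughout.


Step 1. Integrate ∫(3*y*cos(3*y)) dy by parts with u = y, dv = (3*cos(3*y)) dy, so v = sin(3*y): now y*sin(3*y) + ∫(-sin(3*y)) dy.
Step 2. Evaluate the standard form: now y*sin(3*y) + cos(3*y)/3.
Answer: y*sin(3*y) + cos(3*y)/3.


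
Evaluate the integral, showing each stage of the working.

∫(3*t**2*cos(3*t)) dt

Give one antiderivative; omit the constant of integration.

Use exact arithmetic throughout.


Step 1. Integrate ∫(3*t**2*cos(3*t)) dt by parts with u = t**2, dv = (3*cos(3*t)) dt, so v = sin(3*t): now t**2*sin(3*t) + ∫(-2*t*sin(3*t)) dt.
Step 2. Integrate ∫(-2*t*sin(3*t)) dt by parts with u = t, dv = (-2*sin(3*t)) dt, so v = 2*cos(3*t)/3: now t**2*sin(3*t) + 2*t*cos(3*t)/3 + ∫(-2*cos(3*t)/3) dt.
Step 3. Evaluate the standard form: now t**2*sin(3*t) + 2*t*cos(3*t)/3 - 2*sin(3*t)/9.
Answer: t**2*sin(3*t) + 2*t*cos(3*t)/3 - 2*sin(3*t)/9.


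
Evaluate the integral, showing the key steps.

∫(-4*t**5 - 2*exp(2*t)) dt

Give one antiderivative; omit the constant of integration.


Step 1. Rewrite: now ∫(-4*t**5) dt + ∫(-2*exp(2*t)) dt.
Step 2. Evaluate the standard form: now -exp(2*t) + ∫(-4*t**5) dt.
Step 3. Evaluate the standard form: now -2*t**6/3 - exp(2*t).
Answer: -2*t**6/3 - exp(2*t).


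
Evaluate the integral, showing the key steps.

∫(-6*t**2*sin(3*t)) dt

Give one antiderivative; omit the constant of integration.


Step 1. Integrate ∫(-6*t**2*sin(3*t)) dt by parts with u = t**2, dv = (-6*sin(3*t)) dt, so v = 2*cos(3*t): now 2*t**2*cos(3*t) + ∫(-4*t*cos(3*t)) dt.
Step 2. Integrate ∫(-4*t*cos(3*t)) dt by parts with u = t, dv = (-4*cos(3*t)) dt, so v = -4*sin(3*t)/3: now 2*t**2*cos(3*t) - 4*t*sin(3*t)/3 + ∫(4*sin(3*t)/3) dt.
Step 3. Evaluate the standard form: now 2*t**2*cos(3*t) - 4*t*sin(3*t)/3 - 4*cos(3*t)/9.
Answer: 2*t**2*cos(3*t) - 4*t*sin(3*t)/3 - 4*cos(3*t)/9.


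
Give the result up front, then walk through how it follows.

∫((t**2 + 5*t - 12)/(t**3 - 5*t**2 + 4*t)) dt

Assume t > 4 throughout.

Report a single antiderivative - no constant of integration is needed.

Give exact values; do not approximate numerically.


The answer is -3*log(t) + 2*log(t - 4) + 2*log(t - 1).
Step 1. Decompose ∫((t**2 + 5*t - 12)/(t**3 - 5*t**2 + 4*t)) dt by partial fractions, (t**2 + 5*t - 12)/(t**3 - 5*t**2 + 4*t) = 2/(t - 1) + 2/(t - 4) - 3/t: now ∫(-3/t) dt + ∫(2/(t - 4)) dt + ∫(2/(t - 1)) dt.
Step 2. Evaluate the standard form [assuming t > 1]: now 2*log(t - 1) + ∫(-3/t) dt + ∫(2/(t - 4)) dt.
Step 3. Evaluate the standard form [assuming t > 4]: now 2*log(t - 4) + 2*log(t - 1) + ∫(-3/t) dt.
Step 4. Evaluate the standard form [assuming t > 0]: now -3*log(t) + 2*log(t - 4) + 2*log(t - 1).
Answer: -3*log(t) + 2*log(t - 4) + 2*log(t - 1).


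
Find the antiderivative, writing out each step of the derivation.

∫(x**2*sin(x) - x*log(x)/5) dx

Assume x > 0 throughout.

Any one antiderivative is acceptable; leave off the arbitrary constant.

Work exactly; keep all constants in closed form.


Step 1. Rewrite: now ∫(-x*log(x)/5) dx + ∫(x**2*sin(x)) dx.
Step 2. Integrate ∫(-x*log(x)/5) dx by parts with u = log(x), dv = (-x/5) dx, so v = -x**2/10 [assuming x > 0]: now -x**2*log(x)/10 + ∫(x/10) dx + ∫(x**2*sin(x)) dx.
Step 3. Evaluate the standard form: now -x**2*log(x)/10 + x**2/20 + ∫(x**2*sin(x)) dx.
Step 4. Integrate ∫(x**2*sin(x)) dx by parts with u = x**2, dv = (sin(x)) dx, so v = -cos(x): now -x**2*log(x)/10 - x**2*cos(x) + x**2/20 + ∫(2*x*cos(x)) dx.
Step 5. Integrate ∫(2*x*cos(x)) dx by parts with u = x, dv = (2*cos(x)) dx, so v = 2*sin(x): now -x**2*log(x)/10 - x**2*cos(x) + x**2/20 + 2*x*sin(x) + ∫(-2*sin(x)) dx.
Step 6. Evaluate the standard form: now -x**2*log(x)/10 - x**2*cos(x) + x**2/20 + 2*x*sin(x) + 2*cos(x).
Answer: -x**2*log(x)/10 - x**2*cos(x) + x**2/20 + 2*x*sin(x) + 2*cos(x).


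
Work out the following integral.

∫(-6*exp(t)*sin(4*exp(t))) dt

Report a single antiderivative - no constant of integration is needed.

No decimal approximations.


Answer: 3*cos(4*exp(t))/2.


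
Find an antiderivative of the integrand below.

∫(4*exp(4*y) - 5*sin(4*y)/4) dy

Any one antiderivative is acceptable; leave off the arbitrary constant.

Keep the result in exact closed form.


Answer: exp(4*y) + 5*cos(4*y)/16.


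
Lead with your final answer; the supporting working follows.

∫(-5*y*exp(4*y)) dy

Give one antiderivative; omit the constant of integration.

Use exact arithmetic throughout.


The answer is -5*y*exp(4*y)/4 + 5*exp(4*y)/16.
Step 1. Integrate ∫(-5*y*exp(4*y)) dy by parts with u = y, dv = (-5*exp(4*y)) dy, so v = -5*exp(4*y)/4: now -5*y*exp(4*y)/4 + ∫(5*exp(4*y)/4) dy.
Step 2. Evaluate the standard form: now -5*y*exp(4*y)/4 + 5*exp(4*y)/16.
Answer: -5*y*exp(4*y)/4 + 5*exp(4*y)/16.


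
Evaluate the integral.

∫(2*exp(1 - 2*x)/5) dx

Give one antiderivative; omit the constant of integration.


Answer: -exp(1 - 2*x)/5.


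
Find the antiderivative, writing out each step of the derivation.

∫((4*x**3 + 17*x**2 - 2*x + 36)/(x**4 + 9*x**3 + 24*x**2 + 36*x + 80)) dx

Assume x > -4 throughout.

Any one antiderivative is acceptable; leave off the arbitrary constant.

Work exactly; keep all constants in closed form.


Step 1. Decompose ∫((4*x**3 + 17*x**2 - 2*x + 36)/(x**4 + 9*x**3 + 24*x**2 + 36*x + 80)) dx by partial fractions, (4*x**3 + 17*x**2 - 2*x + 36)/(x**4 + 9*x**3 + 24*x**2 + 36*x + 80) = -2/(x**2 + 4) + 1/(x + 5) + 3/(x + 4): now ∫(3/(x + 4)) dx + ∫(1/(x + 5)) dx + ∫(-2/(x**2 + 4)) dx.
Step 2. Evaluate the standard form [assuming x > -5]: now log(x + 5) + ∫(3/(x + 4)) dx + ∫(-2/(x**2 + 4)) dx.
Step 3. Evaluate the standard form [assuming x > -4]: now 3*log(x + 4) + log(x + 5) + ∫(-2/(x**2 + 4)) dx.
Step 4. Evaluate the standard form: now 3*log(x + 4) + log(x + 5) - atan(x/2).
Answer: 3*log(x + 4) + log(x + 5) - atan(x/2).


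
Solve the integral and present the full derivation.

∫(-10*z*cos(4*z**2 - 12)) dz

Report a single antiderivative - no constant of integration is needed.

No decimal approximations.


Step 1. Substitute u = z**2 - 3, turning ∫(-10*z*cos(4*z**2 - 12)) dz into ∫(-5*cos(4*u)) du: now ∫(-5*cos(4*u)) du.
Step 2. Evaluate the standard form: now -5*sin(4*u)/4.
Step 3. Substitute back u = z**2 - 3: now -5*sin(4*z**2 - 12)/4.
Answer: -5*sin(4*z**2 - 12)/4.


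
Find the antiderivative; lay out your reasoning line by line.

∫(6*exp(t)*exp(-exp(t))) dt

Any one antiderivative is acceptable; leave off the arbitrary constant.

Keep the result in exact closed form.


Step 1. Substitute u = exp(t), turning ∫(6*exp(t)*exp(-exp(t))) dt into ∫(6*exp(-u)) du: now ∫(6*exp(-u)) du.
Step 2. Evaluate the standard form: now -6*exp(-u).
Step 3. Substitute back u = exp(t): now -6*exp(-exp(t)).
Answer: -6*exp(-exp(t)).


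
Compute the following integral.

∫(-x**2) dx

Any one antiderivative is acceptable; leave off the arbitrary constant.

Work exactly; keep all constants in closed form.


Answer: -x**3/3.


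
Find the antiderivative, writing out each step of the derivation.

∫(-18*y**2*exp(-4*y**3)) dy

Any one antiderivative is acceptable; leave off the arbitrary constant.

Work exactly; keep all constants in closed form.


Step 1. Substitute u = y**3, turning ∫(-18*y**2*exp(-4*y**3)) dy into ∫(-6*exp(-4*u)) du: now ∫(-6*exp(-4*u)) du.
Step 2. Evaluate the standard form: now 3*exp(-4*u)/2.
Step 3. Substitute back u = y**3: now 3*exp(-4*y**3)/2.
Answer: 3*exp(-4*y**3)/2.


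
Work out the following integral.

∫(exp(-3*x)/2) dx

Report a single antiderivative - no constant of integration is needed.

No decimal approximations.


Answer: -exp(-3*x)/6.


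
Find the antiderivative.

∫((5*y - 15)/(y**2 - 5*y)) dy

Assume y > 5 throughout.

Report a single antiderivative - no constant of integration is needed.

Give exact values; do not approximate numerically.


Answer: 3*log(y) + 2*log(y - 5).


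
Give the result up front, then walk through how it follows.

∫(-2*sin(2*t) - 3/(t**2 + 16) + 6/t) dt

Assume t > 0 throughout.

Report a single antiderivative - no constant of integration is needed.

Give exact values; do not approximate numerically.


The answer is 6*log(t) + cos(2*t) - 3*atan(t/4)/4.
Step 1. Rewrite: now ∫(6/t) dt + ∫(-3/(t**2 + 16)) dt + ∫(-2*sin(2*t)) dt.
Step 2. Evaluate the standard form: now -3*atan(t/4)/4 + ∫(6/t) dt + ∫(-2*sin(2*t)) dt.
Step 3. Evaluate the standard form: now cos(2*t) - 3*atan(t/4)/4 + ∫(6/t) dt.
Step 4. Evaluate the standard form [assuming t > 0]: now 6*log(t) + cos(2*t) - 3*atan(t/4)/4.
Answer: 6*log(t) + cos(2*t) - 3*atan(t/4)/4.


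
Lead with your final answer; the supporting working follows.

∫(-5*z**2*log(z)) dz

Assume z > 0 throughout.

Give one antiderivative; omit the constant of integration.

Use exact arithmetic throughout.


The answer is -5*z**3*log(z)/3 + 5*z**3/9.
Step 1. Integrate ∫(-5*z**2*log(z)) dz by parts with u = log(z), dv = (-5*z**2) dz, so v = -5*z**3/3 [assuming z > 0]: now -5*z**3*log(z)/3 + ∫(5*z**2/3) dz.
Step 2. Evaluate the standard form: now -5*z**3*log(z)/3 + 5*z**3/9.
Answer: -5*z**3*log(z)/3 + 5*z**3/9.


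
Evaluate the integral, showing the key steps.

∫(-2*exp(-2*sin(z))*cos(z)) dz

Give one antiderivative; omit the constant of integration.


Step 1. Substitute u = sin(z), turning ∫(-2*exp(-2*sin(z))*cos(z)) dz into ∫(-2*exp(-2*u)) du: now ∫(-2*exp(-2*u)) du.
Step 2. Evaluate the standard form: now exp(-2*u).
Step 3. Substitute back u = sin(z): now exp(-2*sin(z)).
Answer: exp(-2*sin(z)).


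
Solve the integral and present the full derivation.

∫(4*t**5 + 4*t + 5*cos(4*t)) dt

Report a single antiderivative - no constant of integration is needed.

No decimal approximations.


Step 1. Rewrite: now ∫(4*t) dt + ∫(4*t**5) dt + ∫(5*cos(4*t)) dt.
Step 2. Evaluate the standard form: now 2*t**2 + ∫(4*t**5) dt + ∫(5*cos(4*t)) dt.
Step 3. Evaluate the standard form: now 2*t**6/3 + 2*t**2 + ∫(5*cos(4*t)) dt.
Step 4. Evaluate the standard form: now 2*t**6/3 + 2*t**2 + 5*sin(4*t)/4.
Answer: 2*t**6/3 + 2*t**2 + 5*sin(4*t)/4.


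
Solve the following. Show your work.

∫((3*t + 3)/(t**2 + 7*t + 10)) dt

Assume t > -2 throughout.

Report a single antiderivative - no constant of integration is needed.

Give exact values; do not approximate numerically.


Step 1. Decompose ∫((3*t + 3)/(t**2 + 7*t + 10)) dt by partial fractions, (3*t + 3)/(t**2 + 7*t + 10) = 4/(t + 5) - 1/(t + 2): now ∫(-1/(t + 2)) dt + ∫(4/(t + 5)) dt.
Step 2. Evaluate the standard form [assuming t > -5]: now 4*log(t + 5) + ∫(-1/(t + 2)) dt.
Step 3. Evaluate the standard form [assuming t > -2]: now -log(t + 2) + 4*log(t + 5).
Answer: -log(t + 2) + 4*log(t + 5).


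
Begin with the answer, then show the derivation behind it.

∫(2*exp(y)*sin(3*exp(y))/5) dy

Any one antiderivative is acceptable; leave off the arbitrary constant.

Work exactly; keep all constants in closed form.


The answer is -2*cos(3*exp(y))/15.
Step 1. Substitute u = exp(y), turning ∫(2*exp(y)*sin(3*exp(y))/5) dy into ∫(2*sin(3*u)/5) du: now ∫(2*sin(3*u)/5) du.
Step 2. Evaluate the standard form: now -2*cos(3*u)/15.
Step 3. Substitute back u = exp(y): now -2*cos(3*exp(y))/15.
Answer: -2*cos(3*exp(y))/15.


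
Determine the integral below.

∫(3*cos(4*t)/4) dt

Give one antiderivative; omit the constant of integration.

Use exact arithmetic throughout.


Answer: 3*sin(4*t)/16.


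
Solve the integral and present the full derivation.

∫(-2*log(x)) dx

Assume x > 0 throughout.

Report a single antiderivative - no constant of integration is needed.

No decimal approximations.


Step 1. Integrate ∫(-2*log(x)) dx by parts with u = log(x), dv = (-2) dx, so v = -2*x [assuming x > 0]: now -2*x*log(x) + ∫(2) dx.
Step 2. Evaluate the standard form: now -2*x*log(x) + 2*x.
Answer: -2*x*log(x) + 2*x.


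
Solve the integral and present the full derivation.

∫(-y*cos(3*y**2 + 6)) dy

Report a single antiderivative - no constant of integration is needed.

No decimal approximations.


Step 1. Substitute u = y**2 + 2, turning ∫(-y*cos(3*y**2 + 6)) dy into ∫(-cos(3*u)/2) du: now ∫(-cos(3*u)/2) du.
Step 2. Evaluate the standard form: now -sin(3*u)/6.
Step 3. Substitute back u = y**2 + 2: now -sin(3*y**2 + 6)/6.
Answer: -sin(3*y**2 + 6)/6.


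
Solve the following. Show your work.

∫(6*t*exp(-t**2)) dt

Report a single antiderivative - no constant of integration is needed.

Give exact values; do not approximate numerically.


Step 1. Substitute u = t**2, turning ∫(6*t*exp(-t**2)) dt into ∫(3*exp(-u)) du: now ∫(3*exp(-u)) du.
Step 2. Evaluate the standard form: now -3*exp(-u).
Step 3. Substitute back u = t**2: now -3*exp(-t**2).
Answer: -3*exp(-t**2).


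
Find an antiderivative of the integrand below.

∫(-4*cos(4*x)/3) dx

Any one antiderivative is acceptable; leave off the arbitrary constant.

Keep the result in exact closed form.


Answer: -sin(4*x)/3.


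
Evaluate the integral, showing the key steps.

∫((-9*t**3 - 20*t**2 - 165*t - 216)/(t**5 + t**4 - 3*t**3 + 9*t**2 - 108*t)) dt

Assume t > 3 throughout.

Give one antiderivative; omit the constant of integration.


Step 1. Decompose ∫((-9*t**3 - 20*t**2 - 165*t - 216)/(t**5 + t**4 - 3*t**3 + 9*t**2 - 108*t)) dt by partial fractions, (-9*t**3 - 20*t**2 - 165*t - 216)/(t**5 + t**4 - 3*t**3 + 9*t**2 - 108*t) = 4/(t**2 + 9) + 1/(t + 4) - 3/(t - 3) + 2/t: now ∫(2/t) dt + ∫(-3/(t - 3)) dt + ∫(1/(t + 4)) dt + ∫(4/(t**2 + 9)) dt.
Step 2. Evaluate the standard form [assuming t > 3]: now -3*log(t - 3) + ∫(2/t) dt + ∫(1/(t + 4)) dt + ∫(4/(t**2 + 9)) dt.
Step 3. Evaluate the standard form [assuming t > 0]: now 2*log(t) - 3*log(t - 3) + ∫(1/(t + 4)) dt + ∫(4/(t**2 + 9)) dt.
Step 4. Evaluate the standard form [assuming t > -4]: now 2*log(t) - 3*log(t - 3) + log(t + 4) + ∫(4/(t**2 + 9)) dt.
Step 5. Evaluate the standard form: now 2*log(t) - 3*log(t - 3) + log(t + 4) + 4*atan(t/3)/3.
Answer: 2*log(t) - 3*log(t - 3) + log(t + 4) + 4*atan(t/3)/3.


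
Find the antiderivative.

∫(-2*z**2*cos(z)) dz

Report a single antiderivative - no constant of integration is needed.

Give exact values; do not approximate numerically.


Answer: -2*z**2*sin(z) - 4*z*cos(z) + 4*sin(z).


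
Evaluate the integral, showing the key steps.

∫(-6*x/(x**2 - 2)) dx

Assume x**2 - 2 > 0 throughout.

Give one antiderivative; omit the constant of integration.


Step 1. Substitute u = x**2 - 2, turning ∫(-6*x/(x**2 - 2)) dx into ∫(-3/u) du: now ∫(-3/u) du.
Step 2. Evaluate the standard form [assuming u > 0]: now -3*log(u).
Step 3. Substitute back u = x**2 - 2: now -3*log(x**2 - 2).
Answer: -3*log(x**2 - 2).


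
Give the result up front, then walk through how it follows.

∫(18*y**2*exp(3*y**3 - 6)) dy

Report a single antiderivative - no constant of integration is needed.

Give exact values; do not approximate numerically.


The answer is 2*exp(3*y**3 - 6).
Step 1. Substitute u = y**3 - 2, turning ∫(18*y**2*exp(3*y**3 - 6)) dy into ∫(6*exp(3*u)) du: now ∫(6*exp(3*u)) du.
Step 2. Evaluate the standard form: now 2*exp(3*u).
Step 3. Substitute back u = y**3 - 2: now 2*exp(3*y**3 - 6).
Answer: 2*exp(3*y**3 - 6).


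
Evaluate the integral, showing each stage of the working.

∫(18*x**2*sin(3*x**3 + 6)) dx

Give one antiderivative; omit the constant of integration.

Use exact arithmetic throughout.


Step 1. Substitute u = x**3 + 2, turning ∫(18*x**2*sin(3*x**3 + 6)) dx into ∫(6*sin(3*u)) du: now ∫(6*sin(3*u)) du.
Step 2. Evaluate the standard form: now -2*cos(3*u).
Step 3. Substitute back u = x**3 + 2: now -2*cos(3*x**3 + 6).
Answer: -2*cos(3*x**3 + 6).


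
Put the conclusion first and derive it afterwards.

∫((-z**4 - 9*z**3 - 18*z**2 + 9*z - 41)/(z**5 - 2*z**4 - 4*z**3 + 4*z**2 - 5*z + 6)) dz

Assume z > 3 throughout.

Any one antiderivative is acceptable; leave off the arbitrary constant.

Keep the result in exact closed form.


The answer is -5*log(z - 3) + 5*log(z - 1) - log(z + 2) - 3*atan(z).
Step 1. Decompose ∫((-z**4 - 9*z**3 - 18*z**2 + 9*z - 41)/(z**5 - 2*z**4 - 4*z**3 + 4*z**2 - 5*z + 6)) dz by partial fractions, (-z**4 - 9*z**3 - 18*z**2 + 9*z - 41)/(z**5 - 2*z**4 - 4*z**3 + 4*z**2 - 5*z + 6) = -3/(z**2 + 1) - 1/(z + 2) + 5/(z - 1) - 5/(z - 3): now ∫(-5/(z - 3)) dz + ∫(5/(z - 1)) dz + ∫(-1/(z + 2)) dz + ∫(-3/(z**2 + 1)) dz.
Step 2. Evaluate the standard form [assuming z > -2]: now -log(z + 2) + ∫(-5/(z - 3)) dz + ∫(5/(z - 1)) dz + ∫(-3/(z**2 + 1)) dz.
Step 3. Evaluate the standard form [assuming z > 3]: now -5*log(z - 3) - log(z + 2) + ∫(5/(z - 1)) dz + ∫(-3/(z**2 + 1)) dz.
Step 4. Evaluate the standard form [assuming z > 1]: now -5*log(z - 3) + 5*log(z - 1) - log(z + 2) + ∫(-3/(z**2 + 1)) dz.
Step 5. Evaluate the standard form: now -5*log(z - 3) + 5*log(z - 1) - log(z + 2) - 3*atan(z).
Answer: -5*log(z - 3) + 5*log(z - 1) - log(z + 2) - 3*atan(z).


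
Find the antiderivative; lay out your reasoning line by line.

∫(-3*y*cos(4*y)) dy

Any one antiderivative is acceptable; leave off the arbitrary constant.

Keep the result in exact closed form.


Step 1. Integrate ∫(-3*y*cos(4*y)) dy by parts with u = y, dv = (-3*cos(4*y)) dy, so v = -3*sin(4*y)/4: now -3*y*sin(4*y)/4 + ∫(3*sin(4*y)/4) dy.
Step 2. Evaluate the standard form: now -3*y*sin(4*y)/4 - 3*cos(4*y)/16.
Answer: -3*y*sin(4*y)/4 - 3*cos(4*y)/16.


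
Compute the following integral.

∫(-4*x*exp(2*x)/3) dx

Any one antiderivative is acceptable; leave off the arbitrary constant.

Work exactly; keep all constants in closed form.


Answer: -2*x*exp(2*x)/3 + exp(2*x)/3.


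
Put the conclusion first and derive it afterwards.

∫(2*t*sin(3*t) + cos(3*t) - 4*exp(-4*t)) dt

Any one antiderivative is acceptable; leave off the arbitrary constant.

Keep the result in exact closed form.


The answer is -2*t*cos(3*t)/3 + 5*sin(3*t)/9 + exp(-4*t).
Step 1. Rewrite: now ∫(2*t*sin(3*t)) dt + ∫(-4*exp(-4*t)) dt + ∫(cos(3*t)) dt.
Step 2. Evaluate the standard form: now sin(3*t)/3 + ∫(2*t*sin(3*t)) dt + ∫(-4*exp(-4*t)) dt.
Step 3. Integrate ∫(2*t*sin(3*t)) dt by parts with u = t, dv = (2*sin(3*t)) dt, so v = -2*cos(3*t)/3: now -2*t*cos(3*t)/3 + sin(3*t)/3 + ∫(-4*exp(-4*t)) dt + ∫(2*cos(3*t)/3) dt.
Step 4. Evaluate the standard form: now -2*t*cos(3*t)/3 + 5*sin(3*t)/9 + ∫(-4*exp(-4*t)) dt.
Step 5. Evaluate the standard form: now -2*t*cos(3*t)/3 + 5*sin(3*t)/9 + exp(-4*t).
Answer: -2*t*cos(3*t)/3 + 5*sin(3*t)/9 + exp(-4*t).


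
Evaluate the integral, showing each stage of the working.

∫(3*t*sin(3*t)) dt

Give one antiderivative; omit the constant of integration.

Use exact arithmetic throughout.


Step 1. Integrate ∫(3*t*sin(3*t)) dt by parts with u = t, dv = (3*sin(3*t)) dt, so v = -cos(3*t): now -t*cos(3*t) + ∫(cos(3*t)) dt.
Step 2. Evaluate the standard form: now -t*cos(3*t) + sin(3*t)/3.
Answer: -t*cos(3*t) + sin(3*t)/3.


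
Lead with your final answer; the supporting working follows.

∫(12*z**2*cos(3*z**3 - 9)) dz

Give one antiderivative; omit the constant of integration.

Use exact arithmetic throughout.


The answer is 4*sin(3*z**3 - 9)/3.
Step 1. Substitute u = z**3 - 3, turning ∫(12*z**2*cos(3*z**3 - 9)) dz into ∫(4*cos(3*u)) du: now ∫(4*cos(3*u)) du.
Step 2. Evaluate the standard form: now 4*sin(3*u)/3.
Step 3. Substitute back u = z**3 - 3: now 4*sin(3*z**3 - 9)/3.
Answer: 4*sin(3*z**3 - 9)/3.


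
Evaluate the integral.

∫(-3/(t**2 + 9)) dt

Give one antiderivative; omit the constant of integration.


Answer: -atan(t/3).


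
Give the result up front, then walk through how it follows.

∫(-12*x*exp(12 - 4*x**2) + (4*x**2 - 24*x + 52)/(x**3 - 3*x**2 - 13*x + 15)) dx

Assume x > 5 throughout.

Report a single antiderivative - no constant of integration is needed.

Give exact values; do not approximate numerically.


The answer is 3*exp(12 - 4*x**2)/2 + log(x - 5) - 2*log(x - 1) + 5*log(x + 3).
Step 1. Rewrite: now ∫(-12*x*exp(12 - 4*x**2)) dx + ∫((4*x**2 - 24*x + 52)/(x**3 - 3*x**2 - 13*x + 15)) dx.
Step 2. Substitute u = x**2 - 3, turning ∫(-12*x*exp(12 - 4*x**2)) dx into ∫(-6*exp(-4*u)) du: now ∫((4*x**2 - 24*x + 52)/(x**3 - 3*x**2 - 13*x + 15)) dx + ∫(-6*exp(-4*u)) du.
Step 3. Evaluate the standard form: now ∫((4*x**2 - 24*x + 52)/(x**3 - 3*x**2 - 13*x + 15)) dx + 3*exp(-4*u)/2.
Step 4. Substitute back u = x**2 - 3: now 3*exp(12 - 4*x**2)/2 + ∫((4*x**2 - 24*x + 52)/(x**3 - 3*x**2 - 13*x + 15)) dx.
Step 5. Decompose ∫((4*x**2 - 24*x + 52)/(x**3 - 3*x**2 - 13*x + 15)) dx by partial fractions, (4*x**2 - 24*x + 52)/(x**3 - 3*x**2 - 13*x + 15) = 5/(x + 3) - 2/(x - 1) + 1/(x - 5): now 3*exp(12 - 4*x**2)/2 + ∫(1/(x - 5)) dx + ∫(-2/(x - 1)) dx + ∫(5/(x + 3)) dx.
Step 6. Evaluate the standard form [assuming x > 5]: now 3*exp(12 - 4*x**2)/2 + log(x - 5) + ∫(-2/(x - 1)) dx + ∫(5/(x + 3)) dx.
Step 7. Evaluate the standard form [assuming x > 1]: now 3*exp(12 - 4*x**2)/2 + log(x - 5) - 2*log(x - 1) + ∫(5/(x + 3)) dx.
Step 8. Evaluate the standard form [assuming x > -3]: now 3*exp(12 - 4*x**2)/2 + log(x - 5) - 2*log(x - 1) + 5*log(x + 3).
Answer: 3*exp(12 - 4*x**2)/2 + log(x - 5) - 2*log(x - 1) + 5*log(x + 3).


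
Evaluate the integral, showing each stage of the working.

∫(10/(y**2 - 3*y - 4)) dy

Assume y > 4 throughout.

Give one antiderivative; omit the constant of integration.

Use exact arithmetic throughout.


Step 1. Decompose ∫(10/(y**2 - 3*y - 4)) dy by partial fractions, 10/(y**2 - 3*y - 4) = -2/(y + 1) + 2/(y - 4): now ∫(2/(y - 4)) dy + ∫(-2/(y + 1)) dy.
Step 2. Evaluate the standard form [assuming y > -1]: now -2*log(y + 1) + ∫(2/(y - 4)) dy.
Step 3. Evaluate the standard form [assuming y > 4]: now 2*log(y - 4) - 2*log(y + 1).
Answer: 2*log(y - 4) - 2*log(y + 1).


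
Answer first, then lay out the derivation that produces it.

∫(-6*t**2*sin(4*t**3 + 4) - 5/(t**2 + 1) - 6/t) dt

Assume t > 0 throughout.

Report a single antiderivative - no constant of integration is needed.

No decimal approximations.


The answer is -6*log(t) + cos(4*t**3 + 4)/2 - 5*atan(t).
Step 1. Rewrite: now ∫(-6/t) dt + ∫(-6*t**2*sin(4*t**3 + 4)) dt + ∫(-5/(t**2 + 1)) dt.
Step 2. Evaluate the standard form [assuming t > 0]: now -6*log(t) + ∫(-6*t**2*sin(4*t**3 + 4)) dt + ∫(-5/(t**2 + 1)) dt.
Step 3. Evaluate the standard form: now -6*log(t) - 5*atan(t) + ∫(-6*t**2*sin(4*t**3 + 4)) dt.
Step 4. Substitute u = t**3 + 1, turning ∫(-6*t**2*sin(4*t**3 + 4)) dt into ∫(-2*sin(4*u)) du: now -6*log(t) - 5*atan(t) + ∫(-2*sin(4*u)) du.
Step 5. Evaluate the standard form: now -6*log(t) + cos(4*u)/2 - 5*atan(t).
Step 6. Substitute back u = t**3 + 1: now -6*log(t) + cos(4*t**3 + 4)/2 - 5*atan(t).
Answer: -6*log(t) + cos(4*t**3 + 4)/2 - 5*atan(t).


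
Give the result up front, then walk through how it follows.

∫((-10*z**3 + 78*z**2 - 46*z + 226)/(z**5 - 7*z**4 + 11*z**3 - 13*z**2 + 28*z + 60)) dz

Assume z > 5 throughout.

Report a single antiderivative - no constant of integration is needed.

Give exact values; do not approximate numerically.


The answer is 2*log(z - 5) - 5*log(z - 3) + 3*log(z + 1) - atan(z/2).
Step 1. Decompose ∫((-10*z**3 + 78*z**2 - 46*z + 226)/(z**5 - 7*z**4 + 11*z**3 - 13*z**2 + 28*z + 60)) dz by partial fractions, (-10*z**3 + 78*z**2 - 46*z + 226)/(z**5 - 7*z**4 + 11*z**3 - 13*z**2 + 28*z + 60) = -2/(z**2 + 4) + 3/(z + 1) - 5/(z - 3) + 2/(z - 5): now ∫(2/(z - 5)) dz + ∫(-5/(z - 3)) dz + ∫(3/(z + 1)) dz + ∫(-2/(z**2 + 4)) dz.
Step 2. Evaluate the standard form [assuming z > -1]: now 3*log(z + 1) + ∫(2/(z - 5)) dz + ∫(-5/(z - 3)) dz + ∫(-2/(z**2 + 4)) dz.
Step 3. Evaluate the standard form [assuming z > 5]: now 2*log(z - 5) + 3*log(z + 1) + ∫(-5/(z - 3)) dz + ∫(-2/(z**2 + 4)) dz.
Step 4. Evaluate the standard form [assuming z > 3]: now 2*log(z - 5) - 5*log(z - 3) + 3*log(z + 1) + ∫(-2/(z**2 + 4)) dz.
Step 5. Evaluate the standard form: now 2*log(z - 5) - 5*log(z - 3) + 3*log(z + 1) - atan(z/2).
Answer: 2*log(z - 5) - 5*log(z - 3) + 3*log(z + 1) - atan(z/2).


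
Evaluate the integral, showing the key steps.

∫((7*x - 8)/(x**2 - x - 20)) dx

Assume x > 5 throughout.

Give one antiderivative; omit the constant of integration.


Step 1. Decompose ∫((7*x - 8)/(x**2 - x - 20)) dx by partial fractions, (7*x - 8)/(x**2 - x - 20) = 4/(x + 4) + 3/(x - 5): now ∫(3/(x - 5)) dx + ∫(4/(x + 4)) dx.
Step 2. Evaluate the standard form [assuming x > -4]: now 4*log(x + 4) + ∫(3/(x - 5)) dx.
Step 3. Evaluate the standard form [assuming x > 5]: now 3*log(x - 5) + 4*log(x + 4).
Answer: 3*log(x - 5) + 4*log(x + 4).


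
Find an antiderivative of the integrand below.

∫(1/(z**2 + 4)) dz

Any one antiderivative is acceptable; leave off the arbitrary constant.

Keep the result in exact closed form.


Answer: atan(z/2)/2.


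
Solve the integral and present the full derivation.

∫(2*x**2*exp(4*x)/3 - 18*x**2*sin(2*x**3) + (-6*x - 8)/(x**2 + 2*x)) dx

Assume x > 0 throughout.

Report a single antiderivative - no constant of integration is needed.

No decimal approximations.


Step 1. Rewrite: now ∫(2*x**2*exp(4*x)/3) dx + ∫(-18*x**2*sin(2*x**3)) dx + ∫((-6*x - 8)/(x**2 + 2*x)) dx.
Step 2. Substitute u = x**3, turning ∫(-18*x**2*sin(2*x**3)) dx into ∫(-6*sin(2*u)) du: now ∫(2*x**2*exp(4*x)/3) dx + ∫((-6*x - 8)/(x**2 + 2*x)) dx + ∫(-6*sin(2*u)) du.
Step 3. Evaluate the standard form: now 3*cos(2*u) + ∫(2*x**2*exp(4*x)/3) dx + ∫((-6*x - 8)/(x**2 + 2*x)) dx.
Step 4. Substitute back u = x**3: now 3*cos(2*x**3) + ∫(2*x**2*exp(4*x)/3) dx + ∫((-6*x - 8)/(x**2 + 2*x)) dx.
Step 5. Integrate ∫(2*x**2*exp(4*x)/3) dx by parts with u = x**2, dv = (2*exp(4*x)/3) dx, so v = exp(4*x)/6: now x**2*exp(4*x)/6 + 3*cos(2*x**3) + ∫(-x*exp(4*x)/3) dx + ∫((-6*x - 8)/(x**2 + 2*x)) dx.
Step 6. Integrate ∫(-x*exp(4*x)/3) dx by parts with u = x, dv = (-exp(4*x)/3) dx, so v = -exp(4*x)/12: now x**2*exp(4*x)/6 - x*exp(4*x)/12 + 3*cos(2*x**3) + ∫((-6*x - 8)/(x**2 + 2*x)) dx + ∫(exp(4*x)/12) dx.
Step 7. Evaluate the standard form: now x**2*exp(4*x)/6 - x*exp(4*x)/12 + exp(4*x)/48 + 3*cos(2*x**3) + ∫((-6*x - 8)/(x**2 + 2*x)) dx.
Step 8. Decompose ∫((-6*x - 8)/(x**2 + 2*x)) dx by partial fractions, (-6*x - 8)/(x**2 + 2*x) = -2/(x + 2) - 4/x: now x**2*exp(4*x)/6 - x*exp(4*x)/12 + exp(4*x)/48 + 3*cos(2*x**3) + ∫(-4/x) dx + ∫(-2/(x + 2)) dx.
Step 9. Evaluate the standard form [assuming x > 0]: now x**2*exp(4*x)/6 - x*exp(4*x)/12 + exp(4*x)/48 - 4*log(x) + 3*cos(2*x**3) + ∫(-2/(x + 2)) dx.
Step 10. Evaluate the standard form [assuming x > -2]: now x**2*exp(4*x)/6 - x*exp(4*x)/12 + exp(4*x)/48 - 4*log(x) - 2*log(x + 2) + 3*cos(2*x**3).
Answer: x**2*exp(4*x)/6 - x*exp(4*x)/12 + exp(4*x)/48 - 4*log(x) - 2*log(x + 2) + 3*cos(2*x**3).


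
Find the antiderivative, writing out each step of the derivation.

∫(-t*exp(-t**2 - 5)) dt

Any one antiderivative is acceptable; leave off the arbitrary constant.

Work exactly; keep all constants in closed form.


Step 1. Substitute u = t**2 + 5, turning ∫(-t*exp(-t**2 - 5)) dt into ∫(-exp(-u)/2) du: now ∫(-exp(-u)/2) du.
Step 2. Evaluate the standard form: now exp(-u)/2.
Step 3. Substitute back u = t**2 + 5: now exp(-t**2 - 5)/2.
Answer: exp(-t**2 - 5)/2.


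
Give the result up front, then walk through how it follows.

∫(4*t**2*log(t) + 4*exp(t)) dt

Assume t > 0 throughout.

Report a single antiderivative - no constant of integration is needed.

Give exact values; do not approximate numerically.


The answer is 4*t**3*log(t)/3 - 4*t**3/9 + 4*exp(t).
Step 1. Rewrite: now ∫(4*t**2*log(t)) dt + ∫(4*exp(t)) dt.
Step 2. Integrate ∫(4*t**2*log(t)) dt by parts with u = log(t), dv = (4*t**2) dt, so v = 4*t**3/3 [assuming t > 0]: now 4*t**3*log(t)/3 + ∫(-4*t**2/3) dt + ∫(4*exp(t)) dt.
Step 3. Evaluate the standard form: now 4*t**3*log(t)/3 - 4*t**3/9 + ∫(4*exp(t)) dt.
Step 4. Evaluate the standard form: now 4*t**3*log(t)/3 - 4*t**3/9 + 4*exp(t).
Answer: 4*t**3*log(t)/3 - 4*t**3/9 + 4*exp(t).


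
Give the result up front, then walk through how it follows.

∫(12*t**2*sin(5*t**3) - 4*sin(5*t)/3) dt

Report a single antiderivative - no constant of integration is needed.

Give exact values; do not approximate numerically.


The answer is 4*cos(5*t)/15 - 4*cos(5*t**3)/5.
Step 1. Rewrite: now ∫(12*t**2*sin(5*t**3)) dt + ∫(-4*sin(5*t)/3) dt.
Step 2. Evaluate the standard form: now 4*cos(5*t)/15 + ∫(12*t**2*sin(5*t**3)) dt.
Step 3. Substitute u = t**3, turning ∫(12*t**2*sin(5*t**3)) dt into ∫(4*sin(5*u)) du: now 4*cos(5*t)/15 + ∫(4*sin(5*u)) du.
Step 4. Evaluate the standard form: now 4*cos(5*t)/15 - 4*cos(5*u)/5.
Step 5. Substitute back u = t**3: now 4*cos(5*t)/15 - 4*cos(5*t**3)/5.
Answer: 4*cos(5*t)/15 - 4*cos(5*t**3)/5.


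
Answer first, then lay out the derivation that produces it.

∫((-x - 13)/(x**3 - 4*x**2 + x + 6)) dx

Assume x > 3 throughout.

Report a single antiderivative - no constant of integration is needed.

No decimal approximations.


The answer is -4*log(x - 3) + 5*log(x - 2) - log(x + 1).
Step 1. Decompose ∫((-x - 13)/(x**3 - 4*x**2 + x + 6)) dx by partial fractions, (-x - 13)/(x**3 - 4*x**2 + x + 6) = -1/(x + 1) + 5/(x - 2) - 4/(x - 3): now ∫(-4/(x - 3)) dx + ∫(5/(x - 2)) dx + ∫(-1/(x + 1)) dx.
Step 2. Evaluate the standard form [assuming x > 2]: now 5*log(x - 2) + ∫(-4/(x - 3)) dx + ∫(-1/(x + 1)) dx.
Step 3. Evaluate the standard form [assuming x > -1]: now 5*log(x - 2) - log(x + 1) + ∫(-4/(x - 3)) dx.
Step 4. Evaluate the standard form [assuming x > 3]: now -4*log(x - 3) + 5*log(x - 2) - log(x + 1).
Answer: -4*log(x - 3) + 5*log(x - 2) - log(x + 1).


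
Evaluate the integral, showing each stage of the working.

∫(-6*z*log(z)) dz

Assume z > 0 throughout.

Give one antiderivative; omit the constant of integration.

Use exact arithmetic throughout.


Step 1. Integrate ∫(-6*z*log(z)) dz by parts with u = log(z), dv = (-6*z) dz, so v = -3*z**2 [assuming z > 0]: now -3*z**2*log(z) + ∫(3*z) dz.
Step 2. Evaluate the standard form: now -3*z**2*log(z) + 3*z**2/2.
Answer: -3*z**2*log(z) + 3*z**2/2.


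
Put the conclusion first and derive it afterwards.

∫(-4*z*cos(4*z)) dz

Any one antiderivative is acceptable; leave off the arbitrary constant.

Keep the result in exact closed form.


The answer is -z*sin(4*z) - cos(4*z)/4.
Step 1. Integrate ∫(-4*z*cos(4*z)) dz by parts with u = z, dv = (-4*cos(4*z)) dz, so v = -sin(4*z): now -z*sin(4*z) + ∫(sin(4*z)) dz.
Step 2. Evaluate the standard form: now -z*sin(4*z) - cos(4*z)/4.
Answer: -z*sin(4*z) - cos(4*z)/4.


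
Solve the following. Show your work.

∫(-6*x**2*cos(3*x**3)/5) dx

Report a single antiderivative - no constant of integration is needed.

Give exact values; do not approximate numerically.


Step 1. Substitute u = x**3, turning ∫(-6*x**2*cos(3*x**3)/5) dx into ∫(-2*cos(3*u)/5) du: now ∫(-2*cos(3*u)/5) du.
Step 2. Evaluate the standard form: now -2*sin(3*u)/15.
Step 3. Substitute back u = x**3: now -2*sin(3*x**3)/15.
Answer: -2*sin(3*x**3)/15.


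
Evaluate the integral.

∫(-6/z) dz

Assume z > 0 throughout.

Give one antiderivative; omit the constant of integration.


Answer: -6*log(z).


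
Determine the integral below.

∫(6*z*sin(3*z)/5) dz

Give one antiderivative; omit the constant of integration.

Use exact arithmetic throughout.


Answer: -2*z*cos(3*z)/5 + 2*sin(3*z)/15.


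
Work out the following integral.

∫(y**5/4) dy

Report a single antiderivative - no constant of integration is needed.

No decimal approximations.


Answer: y**6/24.


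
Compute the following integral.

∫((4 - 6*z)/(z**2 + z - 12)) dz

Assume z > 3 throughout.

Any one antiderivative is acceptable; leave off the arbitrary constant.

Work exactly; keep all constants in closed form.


Answer: -2*log(z - 3) - 4*log(z + 4).


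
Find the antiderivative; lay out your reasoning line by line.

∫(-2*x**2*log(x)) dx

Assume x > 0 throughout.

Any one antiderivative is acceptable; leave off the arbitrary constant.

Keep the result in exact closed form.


Step 1. Integrate ∫(-2*x**2*log(x)) dx by parts with u = log(x), dv = (-2*x**2) dx, so v = -2*x**3/3 [assuming x > 0]: now -2*x**3*log(x)/3 + ∫(2*x**2/3) dx.
Step 2. Evaluate the standard form: now -2*x**3*log(x)/3 + 2*x**3/9.
Answer: -2*x**3*log(x)/3 + 2*x**3/9.


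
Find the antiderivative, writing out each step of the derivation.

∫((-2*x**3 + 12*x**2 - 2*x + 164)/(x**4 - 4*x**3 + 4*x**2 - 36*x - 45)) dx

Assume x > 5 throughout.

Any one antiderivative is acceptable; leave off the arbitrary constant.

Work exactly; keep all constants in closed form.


Step 1. Decompose ∫((-2*x**3 + 12*x**2 - 2*x + 164)/(x**4 - 4*x**3 + 4*x**2 - 36*x - 45)) dx by partial fractions, (-2*x**3 + 12*x**2 - 2*x + 164)/(x**4 - 4*x**3 + 4*x**2 - 36*x - 45) = -4/(x**2 + 9) - 3/(x + 1) + 1/(x - 5): now ∫(1/(x - 5)) dx + ∫(-3/(x + 1)) dx + ∫(-4/(x**2 + 9)) dx.
Step 2. Evaluate the standard form [assuming x > -1]: now -3*log(x + 1) + ∫(1/(x - 5)) dx + ∫(-4/(x**2 + 9)) dx.
Step 3. Evaluate the standard form [assuming x > 5]: now log(x - 5) - 3*log(x + 1) + ∫(-4/(x**2 + 9)) dx.
Step 4. Evaluate the standard form: now log(x - 5) - 3*log(x + 1) - 4*atan(x/3)/3.
Answer: log(x - 5) - 3*log(x + 1) - 4*atan(x/3)/3.


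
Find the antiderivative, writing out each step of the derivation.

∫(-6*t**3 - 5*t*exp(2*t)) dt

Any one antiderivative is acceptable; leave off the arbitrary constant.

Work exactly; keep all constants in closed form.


Step 1. Rewrite: now ∫(-6*t**3) dt + ∫(-5*t*exp(2*t)) dt.
Step 2. Evaluate the standard form: now -3*t**4/2 + ∫(-5*t*exp(2*t)) dt.
Step 3. Integrate ∫(-5*t*exp(2*t)) dt by parts with u = t, dv = (-5*exp(2*t)) dt, so v = -5*exp(2*t)/2: now -3*t**4/2 - 5*t*exp(2*t)/2 + ∫(5*exp(2*t)/2) dt.
Step 4. Evaluate the standard form: now -3*t**4/2 - 5*t*exp(2*t)/2 + 5*exp(2*t)/4.
Answer: -3*t**4/2 - 5*t*exp(2*t)/2 + 5*exp(2*t)/4.
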